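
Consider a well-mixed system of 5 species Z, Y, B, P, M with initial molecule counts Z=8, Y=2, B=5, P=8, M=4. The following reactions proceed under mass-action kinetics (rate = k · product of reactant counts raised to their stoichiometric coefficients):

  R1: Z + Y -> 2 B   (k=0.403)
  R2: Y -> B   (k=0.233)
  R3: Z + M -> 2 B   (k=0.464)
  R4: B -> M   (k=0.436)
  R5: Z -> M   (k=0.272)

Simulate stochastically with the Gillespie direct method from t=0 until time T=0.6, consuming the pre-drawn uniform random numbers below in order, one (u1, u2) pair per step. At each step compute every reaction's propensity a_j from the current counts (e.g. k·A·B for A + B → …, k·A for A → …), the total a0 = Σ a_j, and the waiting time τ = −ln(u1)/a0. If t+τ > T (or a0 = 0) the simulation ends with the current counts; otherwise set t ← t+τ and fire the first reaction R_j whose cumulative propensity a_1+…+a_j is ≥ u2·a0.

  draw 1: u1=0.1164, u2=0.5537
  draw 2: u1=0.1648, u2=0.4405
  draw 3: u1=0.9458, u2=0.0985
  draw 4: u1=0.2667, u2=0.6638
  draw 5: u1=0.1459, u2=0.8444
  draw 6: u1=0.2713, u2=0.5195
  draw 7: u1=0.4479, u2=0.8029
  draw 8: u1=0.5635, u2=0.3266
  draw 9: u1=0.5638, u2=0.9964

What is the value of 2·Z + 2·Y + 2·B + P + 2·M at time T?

Value at T = 46

Check how each reaction changes W = 2·Z + 2·Y + 2·B + P + 2·M (weight of products minus weight of reactants):
R1: Z + Y -> 2 B: (2·2) − (2·1 + 2·1) = 4 − 4 = 0
R2: Y -> B: (2·1) − (2·1) = 2 − 2 = 0
R3: Z + M -> 2 B: (2·2) − (2·1 + 2·1) = 4 − 4 = 0
R4: B -> M: (2·1) − (2·1) = 2 − 2 = 0
R5: Z -> M: (2·1) − (2·1) = 2 − 2 = 0
Every reaction leaves W unchanged, so W is conserved and no simulation is needed: W(T) = W(0) = 2·8 + 2·2 + 2·5 + 8 + 2·4 = 46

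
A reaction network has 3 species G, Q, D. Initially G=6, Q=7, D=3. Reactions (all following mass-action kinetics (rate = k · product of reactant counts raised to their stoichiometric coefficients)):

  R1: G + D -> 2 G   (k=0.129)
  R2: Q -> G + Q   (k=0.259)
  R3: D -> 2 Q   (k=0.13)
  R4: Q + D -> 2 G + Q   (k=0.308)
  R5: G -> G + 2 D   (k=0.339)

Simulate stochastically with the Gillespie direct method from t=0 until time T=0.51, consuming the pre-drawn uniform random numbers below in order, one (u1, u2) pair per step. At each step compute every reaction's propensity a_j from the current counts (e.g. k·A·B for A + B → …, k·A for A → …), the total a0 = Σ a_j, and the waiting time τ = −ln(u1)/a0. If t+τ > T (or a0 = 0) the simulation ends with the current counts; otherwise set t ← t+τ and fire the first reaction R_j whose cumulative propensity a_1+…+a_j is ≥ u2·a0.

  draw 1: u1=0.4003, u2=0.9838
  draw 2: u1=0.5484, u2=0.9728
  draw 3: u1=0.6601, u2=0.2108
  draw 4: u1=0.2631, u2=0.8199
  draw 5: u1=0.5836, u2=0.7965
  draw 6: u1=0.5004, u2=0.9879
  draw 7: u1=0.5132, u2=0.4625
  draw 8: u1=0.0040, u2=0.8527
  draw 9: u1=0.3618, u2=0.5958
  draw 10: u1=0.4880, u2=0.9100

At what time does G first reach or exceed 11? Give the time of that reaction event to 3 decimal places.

Threshold first reached at t = 0.200

t=0.000: G=6 Q=7 D=3
Draw 1: a1=2.322, a2=1.813, a3=0.390, a4=6.468, a5=2.034, a0=13.027; τ=−ln(0.4003)/13.027=0.070 → t=0.070; u2·a0=0.9838·13.027=12.816; a1+…+a4=10.993 < 12.816 ≤ a1+…+a5=13.027 → R5 fires; G=6 Q=7 D=5
Draw 2: a1=3.870, a2=1.813, a3=0.650, a4=10.780, a5=2.034, a0=19.147; τ=−ln(0.5484)/19.147=0.031 → t=0.102; u2·a0=0.9728·19.147=18.626; a1+…+a4=17.113 < 18.626 ≤ a1+…+a5=19.147 → R5 fires; G=6 Q=7 D=7
Draw 3: a1=5.418, a2=1.813, a3=0.910, a4=15.092, a5=2.034, a0=25.267; τ=−ln(0.6601)/25.267=0.016 → t=0.118; u2·a0=0.2108·25.267=5.326 ≤ a1=5.418 → R1 fires; G=7 Q=7 D=6
Draw 4: a1=5.418, a2=1.813, a3=0.780, a4=12.936, a5=2.373, a0=23.320; τ=−ln(0.2631)/23.320=0.057 → t=0.175; u2·a0=0.8199·23.320=19.120; a1+…+a3=8.011 < 19.120 ≤ a1+…+a4=20.947 → R4 fires; G=9 Q=7 D=5
Draw 5: a1=5.805, a2=1.813, a3=0.650, a4=10.780, a5=3.051, a0=22.099; τ=−ln(0.5836)/22.099=0.024 → t=0.200; u2·a0=0.7965·22.099=17.602; a1+…+a3=8.268 < 17.602 ≤ a1+…+a4=19.048 → R4 fires; G=11 Q=7 D=4
Draw 6: a1=5.676, a2=1.813, a3=0.520, a4=8.624, a5=3.729, a0=20.362; τ=−ln(0.5004)/20.362=0.034 → t=0.234; u2·a0=0.9879·20.362=20.116; a1+…+a4=16.633 < 20.116 ≤ a1+…+a5=20.362 → R5 fires; G=11 Q=7 D=6
Draw 7: a1=8.514, a2=1.813, a3=0.780, a4=12.936, a5=3.729, a0=27.772; τ=−ln(0.5132)/27.772=0.024 → t=0.258; u2·a0=0.4625·27.772=12.845; a1+…+a3=11.107 < 12.845 ≤ a1+…+a4=24.043 → R4 fires; G=13 Q=7 D=5
Draw 8: a1=8.385, a2=1.813, a3=0.650, a4=10.780, a5=4.407, a0=26.035; τ=−ln(0.0040)/26.035=0.212 → t=0.470; u2·a0=0.8527·26.035=22.200; a1+…+a4=21.628 < 22.200 ≤ a1+…+a5=26.035 → R5 fires; G=13 Q=7 D=7
Draw 9: a1=11.739, a2=1.813, a3=0.910, a4=15.092, a5=4.407, a0=33.961; τ=−ln(0.3618)/33.961=0.030 → t=0.500; u2·a0=0.5958·33.961=20.234; a1+…+a3=14.462 < 20.234 ≤ a1+…+a4=29.554 → R4 fires; G=15 Q=7 D=6
Draw 10: a1=11.610, a2=1.813, a3=0.780, a4=12.936, a5=5.085, a0=32.224; τ=−ln(0.4880)/32.224=0.022 → t=0.522 > T=0.51: stop.
G first becomes ≥ 11 when it reaches 11 at the event at t=0.200.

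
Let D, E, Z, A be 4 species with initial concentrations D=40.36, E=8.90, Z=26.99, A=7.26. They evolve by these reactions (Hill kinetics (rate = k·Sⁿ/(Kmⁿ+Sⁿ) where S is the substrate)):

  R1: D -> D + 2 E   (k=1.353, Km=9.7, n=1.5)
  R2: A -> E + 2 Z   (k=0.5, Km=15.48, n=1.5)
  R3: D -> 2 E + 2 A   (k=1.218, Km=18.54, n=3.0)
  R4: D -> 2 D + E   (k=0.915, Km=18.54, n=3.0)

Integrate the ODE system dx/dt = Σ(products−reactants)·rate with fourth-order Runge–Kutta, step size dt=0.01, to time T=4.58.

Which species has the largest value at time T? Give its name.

RK4 with dt=0.01: 458 steps to T=4.58. Trajectory (selected grid times):
t=0.00: D=40.36 E=8.90 Z=26.99 A=7.26
t=0.51: D=40.22 E=11.76 Z=27.12 A=8.32
t=1.02: D=40.08 E=14.62 Z=27.28 A=9.38
t=1.53: D=39.94 E=17.50 Z=27.45 A=10.42
t=2.04: D=39.80 E=20.38 Z=27.64 A=11.46
t=2.54: D=39.66 E=23.21 Z=27.84 A=12.46
t=3.05: D=39.52 E=26.10 Z=28.06 A=13.48
t=3.56: D=39.38 E=29.00 Z=28.30 A=14.48
t=4.07: D=39.24 E=31.90 Z=28.55 A=15.48
t=4.58: D=39.10 E=34.80 Z=28.81 A=16.48
At T=4.58: D=39.10 E=34.80 Z=28.81 A=16.48; the largest is D.

Dominant species at T: D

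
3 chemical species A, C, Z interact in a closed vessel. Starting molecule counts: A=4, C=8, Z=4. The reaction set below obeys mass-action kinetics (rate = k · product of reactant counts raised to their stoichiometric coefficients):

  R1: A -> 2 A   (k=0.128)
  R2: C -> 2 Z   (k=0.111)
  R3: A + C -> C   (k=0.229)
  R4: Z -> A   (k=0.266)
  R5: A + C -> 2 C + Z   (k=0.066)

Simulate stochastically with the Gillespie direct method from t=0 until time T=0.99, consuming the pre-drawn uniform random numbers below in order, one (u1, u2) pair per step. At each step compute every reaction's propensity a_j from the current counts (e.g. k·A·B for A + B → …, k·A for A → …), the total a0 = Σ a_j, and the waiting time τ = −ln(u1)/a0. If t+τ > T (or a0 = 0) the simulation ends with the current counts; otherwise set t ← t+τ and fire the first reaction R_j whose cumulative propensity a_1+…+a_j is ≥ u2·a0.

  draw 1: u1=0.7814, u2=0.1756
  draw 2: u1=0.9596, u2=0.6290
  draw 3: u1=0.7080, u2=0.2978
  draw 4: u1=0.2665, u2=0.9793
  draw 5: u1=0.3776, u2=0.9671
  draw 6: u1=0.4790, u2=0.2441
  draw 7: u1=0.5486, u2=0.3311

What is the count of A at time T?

t=0.000: A=4 C=8 Z=4
Draw 1: a1=0.512, a2=0.888, a3=7.328, a4=1.064, a5=2.112, a0=11.904; τ=−ln(0.7814)/11.904=0.021 → t=0.021; u2·a0=0.1756·11.904=2.090; a1+a2=1.400 < 2.090 ≤ a1+…+a3=8.728 → R3 fires; A=3 C=8 Z=4
Draw 2: a1=0.384, a2=0.888, a3=5.496, a4=1.064, a5=1.584, a0=9.416; τ=−ln(0.9596)/9.416=0.004 → t=0.025; u2·a0=0.6290·9.416=5.923; a1+a2=1.272 < 5.923 ≤ a1+…+a3=6.768 → R3 fires; A=2 C=8 Z=4
Draw 3: a1=0.256, a2=0.888, a3=3.664, a4=1.064, a5=1.056, a0=6.928; τ=−ln(0.7080)/6.928=0.050 → t=0.075; u2·a0=0.2978·6.928=2.063; a1+a2=1.144 < 2.063 ≤ a1+…+a3=4.808 → R3 fires; A=1 C=8 Z=4
Draw 4: a1=0.128, a2=0.888, a3=1.832, a4=1.064, a5=0.528, a0=4.440; τ=−ln(0.2665)/4.440=0.298 → t=0.373; u2·a0=0.9793·4.440=4.348; a1+…+a4=3.912 < 4.348 ≤ a1+…+a5=4.440 → R5 fires; A=0 C=9 Z=5
Draw 5: a1=0.000, a2=0.999, a3=0.000, a4=1.330, a5=0.000, a0=2.329; τ=−ln(0.3776)/2.329=0.418 → t=0.791; u2·a0=0.9671·2.329=2.252; a1+…+a3=0.999 < 2.252 ≤ a1+…+a4=2.329 → R4 fires; A=1 C=9 Z=4
Draw 6: a1=0.128, a2=0.999, a3=2.061, a4=1.064, a5=0.594, a0=4.846; τ=−ln(0.4790)/4.846=0.152 → t=0.943; u2·a0=0.2441·4.846=1.183; a1+a2=1.127 < 1.183 ≤ a1+…+a3=3.188 → R3 fires; A=0 C=9 Z=4
Draw 7: a1=0.000, a2=0.999, a3=0.000, a4=1.064, a5=0.000, a0=2.063; τ=−ln(0.5486)/2.063=0.291 → t=1.234 > T=0.99: stop.
Read off A at T=0.99: 0

A at T = 0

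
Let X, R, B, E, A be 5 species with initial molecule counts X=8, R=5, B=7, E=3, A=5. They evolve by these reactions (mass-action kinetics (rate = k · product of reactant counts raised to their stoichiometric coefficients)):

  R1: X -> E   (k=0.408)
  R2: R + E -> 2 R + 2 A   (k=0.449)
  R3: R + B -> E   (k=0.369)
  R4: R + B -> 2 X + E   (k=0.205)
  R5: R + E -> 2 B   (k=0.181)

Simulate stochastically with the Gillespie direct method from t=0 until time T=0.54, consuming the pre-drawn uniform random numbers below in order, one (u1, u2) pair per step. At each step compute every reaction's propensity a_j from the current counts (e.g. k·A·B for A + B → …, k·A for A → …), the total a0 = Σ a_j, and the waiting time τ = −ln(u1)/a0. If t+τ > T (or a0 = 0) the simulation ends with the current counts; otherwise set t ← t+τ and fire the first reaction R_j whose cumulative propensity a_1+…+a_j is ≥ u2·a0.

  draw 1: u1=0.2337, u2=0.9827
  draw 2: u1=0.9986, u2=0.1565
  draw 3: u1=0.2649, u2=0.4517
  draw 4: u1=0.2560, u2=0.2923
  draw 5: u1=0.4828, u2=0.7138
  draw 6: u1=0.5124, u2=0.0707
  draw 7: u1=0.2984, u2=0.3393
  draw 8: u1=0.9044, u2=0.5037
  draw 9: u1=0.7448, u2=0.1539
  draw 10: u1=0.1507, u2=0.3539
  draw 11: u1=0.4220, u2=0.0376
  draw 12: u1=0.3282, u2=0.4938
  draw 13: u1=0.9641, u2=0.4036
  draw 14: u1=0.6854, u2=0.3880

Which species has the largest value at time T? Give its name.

t=0.000: X=8 R=5 B=7 E=3 A=5
Draw 1: a1=3.264, a2=6.735, a3=12.915, a4=7.175, a5=2.715, a0=32.804; τ=−ln(0.2337)/32.804=0.044 → t=0.044; u2·a0=0.9827·32.804=32.236; a1+…+a4=30.089 < 32.236 ≤ a1+…+a5=32.804 → R5 fires; X=8 R=4 B=9 E=2 A=5
Draw 2: a1=3.264, a2=3.592, a3=13.284, a4=7.380, a5=1.448, a0=28.968; τ=−ln(0.9986)/28.968=0.000 → t=0.044; u2·a0=0.1565·28.968=4.533; a1=3.264 < 4.533 ≤ a1+a2=6.856 → R2 fires; X=8 R=5 B=9 E=1 A=7
Draw 3: a1=3.264, a2=2.245, a3=16.605, a4=9.225, a5=0.905, a0=32.244; τ=−ln(0.2649)/32.244=0.041 → t=0.086; u2·a0=0.4517·32.244=14.565; a1+a2=5.509 < 14.565 ≤ a1+…+a3=22.114 → R3 fires; X=8 R=4 B=8 E=2 A=7
Draw 4: a1=3.264, a2=3.592, a3=11.808, a4=6.560, a5=1.448, a0=26.672; τ=−ln(0.2560)/26.672=0.051 → t=0.137; u2·a0=0.2923·26.672=7.796; a1+a2=6.856 < 7.796 ≤ a1+…+a3=18.664 → R3 fires; X=8 R=3 B=7 E=3 A=7
Draw 5: a1=3.264, a2=4.041, a3=7.749, a4=4.305, a5=1.629, a0=20.988; τ=−ln(0.4828)/20.988=0.035 → t=0.171; u2·a0=0.7138·20.988=14.981; a1+a2=7.305 < 14.981 ≤ a1+…+a3=15.054 → R3 fires; X=8 R=2 B=6 E=4 A=7
Draw 6: a1=3.264, a2=3.592, a3=4.428, a4=2.460, a5=1.448, a0=15.192; τ=−ln(0.5124)/15.192=0.044 → t=0.215; u2·a0=0.0707·15.192=1.074 ≤ a1=3.264 → R1 fires; X=7 R=2 B=6 E=5 A=7
Draw 7: a1=2.856, a2=4.490, a3=4.428, a4=2.460, a5=1.810, a0=16.044; τ=−ln(0.2984)/16.044=0.075 → t=0.291; u2·a0=0.3393·16.044=5.444; a1=2.856 < 5.444 ≤ a1+a2=7.346 → R2 fires; X=7 R=3 B=6 E=4 A=9
Draw 8: a1=2.856, a2=5.388, a3=6.642, a4=3.690, a5=2.172, a0=20.748; τ=−ln(0.9044)/20.748=0.005 → t=0.296; u2·a0=0.5037·20.748=10.451; a1+a2=8.244 < 10.451 ≤ a1+…+a3=14.886 → R3 fires; X=7 R=2 B=5 E=5 A=9
Draw 9: a1=2.856, a2=4.490, a3=3.690, a4=2.050, a5=1.810, a0=14.896; τ=−ln(0.7448)/14.896=0.020 → t=0.315; u2·a0=0.1539·14.896=2.292 ≤ a1=2.856 → R1 fires; X=6 R=2 B=5 E=6 A=9
Draw 10: a1=2.448, a2=5.388, a3=3.690, a4=2.050, a5=2.172, a0=15.748; τ=−ln(0.1507)/15.748=0.120 → t=0.436; u2·a0=0.3539·15.748=5.573; a1=2.448 < 5.573 ≤ a1+a2=7.836 → R2 fires; X=6 R=3 B=5 E=5 A=11
Draw 11: a1=2.448, a2=6.735, a3=5.535, a4=3.075, a5=2.715, a0=20.508; τ=−ln(0.4220)/20.508=0.042 → t=0.478; u2·a0=0.0376·20.508=0.771 ≤ a1=2.448 → R1 fires; X=5 R=3 B=5 E=6 A=11
Draw 12: a1=2.040, a2=8.082, a3=5.535, a4=3.075, a5=3.258, a0=21.990; τ=−ln(0.3282)/21.990=0.051 → t=0.528; u2·a0=0.4938·21.990=10.859; a1+a2=10.122 < 10.859 ≤ a1+…+a3=15.657 → R3 fires; X=5 R=2 B=4 E=7 A=11
Draw 13: a1=2.040, a2=6.286, a3=2.952, a4=1.640, a5=2.534, a0=15.452; τ=−ln(0.9641)/15.452=0.002 → t=0.531; u2·a0=0.4036·15.452=6.236; a1=2.040 < 6.236 ≤ a1+a2=8.326 → R2 fires; X=5 R=3 B=4 E=6 A=13
Draw 14: a1=2.040, a2=8.082, a3=4.428, a4=2.460, a5=3.258, a0=20.268; τ=−ln(0.6854)/20.268=0.019 → t=0.549 > T=0.54: stop.
At T=0.54: X=5 R=3 B=4 E=6 A=13; the largest is A.

Dominant species at T: A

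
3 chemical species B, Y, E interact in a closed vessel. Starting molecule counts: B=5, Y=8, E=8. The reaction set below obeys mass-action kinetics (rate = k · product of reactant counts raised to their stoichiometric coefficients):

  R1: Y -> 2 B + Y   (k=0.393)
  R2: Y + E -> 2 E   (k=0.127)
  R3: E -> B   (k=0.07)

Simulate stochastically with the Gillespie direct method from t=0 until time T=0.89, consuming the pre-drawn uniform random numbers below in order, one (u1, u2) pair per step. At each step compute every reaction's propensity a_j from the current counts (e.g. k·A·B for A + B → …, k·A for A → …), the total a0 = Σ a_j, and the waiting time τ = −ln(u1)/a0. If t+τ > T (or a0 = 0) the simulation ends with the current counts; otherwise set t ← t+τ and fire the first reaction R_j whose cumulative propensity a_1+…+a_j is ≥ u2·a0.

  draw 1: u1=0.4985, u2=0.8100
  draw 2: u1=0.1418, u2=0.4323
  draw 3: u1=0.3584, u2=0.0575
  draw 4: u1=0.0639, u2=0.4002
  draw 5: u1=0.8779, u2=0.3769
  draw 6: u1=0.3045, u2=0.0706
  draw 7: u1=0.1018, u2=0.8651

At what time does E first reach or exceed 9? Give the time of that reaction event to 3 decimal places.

Threshold first reached at t = 0.059

t=0.000: B=5 Y=8 E=8
Draw 1: a1=3.144, a2=8.128, a3=0.560, a0=11.832; τ=−ln(0.4985)/11.832=0.059 → t=0.059; u2·a0=0.8100·11.832=9.584; a1=3.144 < 9.584 ≤ a1+a2=11.272 → R2 fires; B=5 Y=7 E=9
Draw 2: a1=2.751, a2=8.001, a3=0.630, a0=11.382; τ=−ln(0.1418)/11.382=0.172 → t=0.230; u2·a0=0.4323·11.382=4.920; a1=2.751 < 4.920 ≤ a1+a2=10.752 → R2 fires; B=5 Y=6 E=10
Draw 3: a1=2.358, a2=7.620, a3=0.700, a0=10.678; τ=−ln(0.3584)/10.678=0.096 → t=0.327; u2·a0=0.0575·10.678=0.614 ≤ a1=2.358 → R1 fires; B=7 Y=6 E=10
Draw 4: a1=2.358, a2=7.620, a3=0.700, a0=10.678; τ=−ln(0.0639)/10.678=0.258 → t=0.584; u2·a0=0.4002·10.678=4.273; a1=2.358 < 4.273 ≤ a1+a2=9.978 → R2 fires; B=7 Y=5 E=11
Draw 5: a1=1.965, a2=6.985, a3=0.770, a0=9.720; τ=−ln(0.8779)/9.720=0.013 → t=0.598; u2·a0=0.3769·9.720=3.663; a1=1.965 < 3.663 ≤ a1+a2=8.950 → R2 fires; B=7 Y=4 E=12
Draw 6: a1=1.572, a2=6.096, a3=0.840, a0=8.508; τ=−ln(0.3045)/8.508=0.140 → t=0.737; u2·a0=0.0706·8.508=0.601 ≤ a1=1.572 → R1 fires; B=9 Y=4 E=12
Draw 7: a1=1.572, a2=6.096, a3=0.840, a0=8.508; τ=−ln(0.1018)/8.508=0.269 → t=1.006 > T=0.89: stop.
E first becomes ≥ 9 when it reaches 9 at the event at t=0.059.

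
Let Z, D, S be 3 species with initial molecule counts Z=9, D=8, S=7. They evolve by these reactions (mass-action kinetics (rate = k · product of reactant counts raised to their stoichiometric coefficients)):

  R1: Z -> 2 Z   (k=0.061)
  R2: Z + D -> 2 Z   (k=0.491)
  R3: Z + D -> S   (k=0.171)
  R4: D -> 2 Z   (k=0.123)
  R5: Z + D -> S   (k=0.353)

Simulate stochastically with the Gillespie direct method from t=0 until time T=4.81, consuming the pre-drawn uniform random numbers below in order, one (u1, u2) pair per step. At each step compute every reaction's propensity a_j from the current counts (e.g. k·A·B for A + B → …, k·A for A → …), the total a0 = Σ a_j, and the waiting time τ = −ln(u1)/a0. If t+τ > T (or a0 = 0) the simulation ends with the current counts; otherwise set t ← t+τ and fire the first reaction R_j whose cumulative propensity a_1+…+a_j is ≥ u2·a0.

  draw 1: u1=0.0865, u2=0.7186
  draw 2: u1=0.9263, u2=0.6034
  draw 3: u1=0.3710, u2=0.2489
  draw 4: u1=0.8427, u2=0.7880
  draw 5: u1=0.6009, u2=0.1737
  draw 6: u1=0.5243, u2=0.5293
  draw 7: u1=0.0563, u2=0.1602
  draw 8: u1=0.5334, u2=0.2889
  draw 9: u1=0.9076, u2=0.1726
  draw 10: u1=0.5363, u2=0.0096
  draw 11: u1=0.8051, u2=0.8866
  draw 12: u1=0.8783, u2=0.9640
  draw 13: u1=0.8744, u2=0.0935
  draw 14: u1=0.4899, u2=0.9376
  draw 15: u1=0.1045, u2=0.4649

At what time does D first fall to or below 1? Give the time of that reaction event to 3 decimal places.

Threshold first reached at t = 0.297

t=0.000: Z=9 D=8 S=7
Draw 1: a1=0.549, a2=35.352, a3=12.312, a4=0.984, a5=25.416, a0=74.613; τ=−ln(0.0865)/74.613=0.033 → t=0.033; u2·a0=0.7186·74.613=53.617; a1+…+a4=49.197 < 53.617 ≤ a1+…+a5=74.613 → R5 fires; Z=8 D=7 S=8
Draw 2: a1=0.488, a2=27.496, a3=9.576, a4=0.861, a5=19.768, a0=58.189; τ=−ln(0.9263)/58.189=0.001 → t=0.034; u2·a0=0.6034·58.189=35.111; a1+a2=27.984 < 35.111 ≤ a1+…+a3=37.560 → R3 fires; Z=7 D=6 S=9
Draw 3: a1=0.427, a2=20.622, a3=7.182, a4=0.738, a5=14.826, a0=43.795; τ=−ln(0.3710)/43.795=0.023 → t=0.057; u2·a0=0.2489·43.795=10.901; a1=0.427 < 10.901 ≤ a1+a2=21.049 → R2 fires; Z=8 D=5 S=9
Draw 4: a1=0.488, a2=19.640, a3=6.840, a4=0.615, a5=14.120, a0=41.703; τ=−ln(0.8427)/41.703=0.004 → t=0.061; u2·a0=0.7880·41.703=32.862; a1+…+a4=27.583 < 32.862 ≤ a1+…+a5=41.703 → R5 fires; Z=7 D=4 S=10
Draw 5: a1=0.427, a2=13.748, a3=4.788, a4=0.492, a5=9.884, a0=29.339; τ=−ln(0.6009)/29.339=0.017 → t=0.078; u2·a0=0.1737·29.339=5.096; a1=0.427 < 5.096 ≤ a1+a2=14.175 → R2 fires; Z=8 D=3 S=10
Draw 6: a1=0.488, a2=11.784, a3=4.104, a4=0.369, a5=8.472, a0=25.217; τ=−ln(0.5243)/25.217=0.026 → t=0.104; u2·a0=0.5293·25.217=13.347; a1+a2=12.272 < 13.347 ≤ a1+…+a3=16.376 → R3 fires; Z=7 D=2 S=11
Draw 7: a1=0.427, a2=6.874, a3=2.394, a4=0.246, a5=4.942, a0=14.883; τ=−ln(0.0563)/14.883=0.193 → t=0.297; u2·a0=0.1602·14.883=2.384; a1=0.427 < 2.384 ≤ a1+a2=7.301 → R2 fires; Z=8 D=1 S=11
Draw 8: a1=0.488, a2=3.928, a3=1.368, a4=0.123, a5=2.824, a0=8.731; τ=−ln(0.5334)/8.731=0.072 → t=0.369; u2·a0=0.2889·8.731=2.522; a1=0.488 < 2.522 ≤ a1+a2=4.416 → R2 fires; Z=9 D=0 S=11
Draw 9: a1=0.549, a2=0.000, a3=0.000, a4=0.000, a5=0.000, a0=0.549; τ=−ln(0.9076)/0.549=0.177 → t=0.546; u2·a0=0.1726·0.549=0.095 ≤ a1=0.549 → R1 fires; Z=10 D=0 S=11
Draw 10: a1=0.610, a2=0.000, a3=0.000, a4=0.000, a5=0.000, a0=0.610; τ=−ln(0.5363)/0.610=1.021 → t=1.567; u2·a0=0.0096·0.610=0.006 ≤ a1=0.610 → R1 fires; Z=11 D=0 S=11
Draw 11: a1=0.671, a2=0.000, a3=0.000, a4=0.000, a5=0.000, a0=0.671; τ=−ln(0.8051)/0.671=0.323 → t=1.890; u2·a0=0.8866·0.671=0.595 ≤ a1=0.671 → R1 fires; Z=12 D=0 S=11
Draw 12: a1=0.732, a2=0.000, a3=0.000, a4=0.000, a5=0.000, a0=0.732; τ=−ln(0.8783)/0.732=0.177 → t=2.067; u2·a0=0.9640·0.732=0.706 ≤ a1=0.732 → R1 fires; Z=13 D=0 S=11
Draw 13: a1=0.793, a2=0.000, a3=0.000, a4=0.000, a5=0.000, a0=0.793; τ=−ln(0.8744)/0.793=0.169 → t=2.237; u2·a0=0.0935·0.793=0.074 ≤ a1=0.793 → R1 fires; Z=14 D=0 S=11
Draw 14: a1=0.854, a2=0.000, a3=0.000, a4=0.000, a5=0.000, a0=0.854; τ=−ln(0.4899)/0.854=0.836 → t=3.072; u2·a0=0.9376·0.854=0.801 ≤ a1=0.854 → R1 fires; Z=15 D=0 S=11
Draw 15: a1=0.915, a2=0.000, a3=0.000, a4=0.000, a5=0.000, a0=0.915; τ=−ln(0.1045)/0.915=2.468 → t=5.541 > T=4.81: stop.
D first becomes ≤ 1 when it reaches 1 at the event at t=0.297.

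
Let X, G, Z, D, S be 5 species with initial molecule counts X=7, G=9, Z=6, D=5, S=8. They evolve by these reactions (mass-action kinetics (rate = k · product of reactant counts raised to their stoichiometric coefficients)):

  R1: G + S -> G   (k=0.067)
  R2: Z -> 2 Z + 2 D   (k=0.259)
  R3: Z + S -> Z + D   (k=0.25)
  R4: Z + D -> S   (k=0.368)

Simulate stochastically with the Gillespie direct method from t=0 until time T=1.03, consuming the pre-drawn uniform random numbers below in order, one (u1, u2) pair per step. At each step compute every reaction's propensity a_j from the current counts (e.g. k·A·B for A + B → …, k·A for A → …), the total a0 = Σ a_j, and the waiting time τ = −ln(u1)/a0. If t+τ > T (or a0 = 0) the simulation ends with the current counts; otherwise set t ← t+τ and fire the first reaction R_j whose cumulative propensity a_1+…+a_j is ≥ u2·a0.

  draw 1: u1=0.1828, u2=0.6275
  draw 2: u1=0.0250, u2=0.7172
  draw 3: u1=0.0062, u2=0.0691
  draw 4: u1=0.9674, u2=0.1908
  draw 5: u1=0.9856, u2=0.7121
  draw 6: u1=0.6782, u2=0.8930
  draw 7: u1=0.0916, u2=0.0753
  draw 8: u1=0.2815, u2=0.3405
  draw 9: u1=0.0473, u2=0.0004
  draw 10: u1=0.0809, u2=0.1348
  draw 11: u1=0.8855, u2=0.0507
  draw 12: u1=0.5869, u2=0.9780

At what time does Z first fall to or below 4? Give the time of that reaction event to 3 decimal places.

t=0.000: X=7 G=9 Z=6 D=5 S=8
Draw 1: a1=4.824, a2=1.554, a3=12.000, a4=11.040, a0=29.418; τ=−ln(0.1828)/29.418=0.058 → t=0.058; u2·a0=0.6275·29.418=18.460; a1+…+a3=18.378 < 18.460 ≤ a1+…+a4=29.418 → R4 fires; X=7 G=9 Z=5 D=4 S=9
Draw 2: a1=5.427, a2=1.295, a3=11.250, a4=7.360, a0=25.332; τ=−ln(0.0250)/25.332=0.146 → t=0.203; u2·a0=0.7172·25.332=18.168; a1+…+a3=17.972 < 18.168 ≤ a1+…+a4=25.332 → R4 fires; X=7 G=9 Z=4 D=3 S=10
Draw 3: a1=6.030, a2=1.036, a3=10.000, a4=4.416, a0=21.482; τ=−ln(0.0062)/21.482=0.237 → t=0.440; u2·a0=0.0691·21.482=1.484 ≤ a1=6.030 → R1 fires; X=7 G=9 Z=4 D=3 S=9
Draw 4: a1=5.427, a2=1.036, a3=9.000, a4=4.416, a0=19.879; τ=−ln(0.9674)/19.879=0.002 → t=0.442; u2·a0=0.1908·19.879=3.793 ≤ a1=5.427 → R1 fires; X=7 G=9 Z=4 D=3 S=8
Draw 5: a1=4.824, a2=1.036, a3=8.000, a4=4.416, a0=18.276; τ=−ln(0.9856)/18.276=0.001 → t=0.442; u2·a0=0.7121·18.276=13.014; a1+a2=5.860 < 13.014 ≤ a1+…+a3=13.860 → R3 fires; X=7 G=9 Z=4 D=4 S=7
Draw 6: a1=4.221, a2=1.036, a3=7.000, a4=5.888, a0=18.145; τ=−ln(0.6782)/18.145=0.021 → t=0.464; u2·a0=0.8930·18.145=16.203; a1+…+a3=12.257 < 16.203 ≤ a1+…+a4=18.145 → R4 fires; X=7 G=9 Z=3 D=3 S=8
Draw 7: a1=4.824, a2=0.777, a3=6.000, a4=3.312, a0=14.913; τ=−ln(0.0916)/14.913=0.160 → t=0.624; u2·a0=0.0753·14.913=1.123 ≤ a1=4.824 → R1 fires; X=7 G=9 Z=3 D=3 S=7
Draw 8: a1=4.221, a2=0.777, a3=5.250, a4=3.312, a0=13.560; τ=−ln(0.2815)/13.560=0.093 → t=0.718; u2·a0=0.3405·13.560=4.617; a1=4.221 < 4.617 ≤ a1+a2=4.998 → R2 fires; X=7 G=9 Z=4 D=5 S=7
Draw 9: a1=4.221, a2=1.036, a3=7.000, a4=7.360, a0=19.617; τ=−ln(0.0473)/19.617=0.156 → t=0.873; u2·a0=0.0004·19.617=0.008 ≤ a1=4.221 → R1 fires; X=7 G=9 Z=4 D=5 S=6
Draw 10: a1=3.618, a2=1.036, a3=6.000, a4=7.360, a0=18.014; τ=−ln(0.0809)/18.014=0.140 → t=1.013; u2·a0=0.1348·18.014=2.428 ≤ a1=3.618 → R1 fires; X=7 G=9 Z=4 D=5 S=5
Draw 11: a1=3.015, a2=1.036, a3=5.000, a4=7.360, a0=16.411; τ=−ln(0.8855)/16.411=0.007 → t=1.020; u2·a0=0.0507·16.411=0.832 ≤ a1=3.015 → R1 fires; X=7 G=9 Z=4 D=5 S=4
Draw 12: a1=2.412, a2=1.036, a3=4.000, a4=7.360, a0=14.808; τ=−ln(0.5869)/14.808=0.036 → t=1.056 > T=1.03: stop.
Z first becomes ≤ 4 when it reaches 4 at the event at t=0.203.

Threshold first reached at t = 0.203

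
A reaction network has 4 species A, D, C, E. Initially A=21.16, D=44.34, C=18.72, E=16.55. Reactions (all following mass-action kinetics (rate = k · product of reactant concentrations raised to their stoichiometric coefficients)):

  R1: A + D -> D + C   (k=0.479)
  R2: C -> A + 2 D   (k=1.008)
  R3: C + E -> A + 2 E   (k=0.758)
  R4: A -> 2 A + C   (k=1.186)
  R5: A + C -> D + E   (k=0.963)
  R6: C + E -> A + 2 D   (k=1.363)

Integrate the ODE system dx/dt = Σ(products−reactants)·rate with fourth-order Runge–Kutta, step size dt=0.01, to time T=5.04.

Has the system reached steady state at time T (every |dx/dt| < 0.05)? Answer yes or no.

Steady state at T: no

RK4 with dt=0.01: 504 steps to T=5.04. Trajectory (selected grid times):
t=0.00: A=21.16 D=44.34 C=18.72 E=16.55
t=0.56: A=0.60 D=210.76 C=4.85 E=5.48
t=1.12: A=0.16 D=237.70 C=4.18 E=1.55
t=1.68: A=0.07 D=248.24 C=3.96 E=0.50
t=2.24: A=0.04 D=254.64 C=3.83 E=0.19
t=2.80: A=0.04 D=259.78 C=3.73 E=0.10
t=3.36: A=0.03 D=264.45 C=3.64 E=0.07
t=3.92: A=0.03 D=268.91 C=3.56 E=0.05
t=4.48: A=0.03 D=273.23 C=3.49 E=0.05
t=5.04: A=0.03 D=277.43 C=3.42 E=0.05
Rates at T: R1=3.7319, R2=3.4502, R3=0.1212, R4=0.0333, R5=0.0926, R6=0.2179
dx/dt at T (Σ net stoichiometry × rate): A=-0.0019, D=+7.4287, C=-0.1166, E=-0.0041
Largest |dx/dt| is |+7.4287| (D) ≥ 0.05 → not steady.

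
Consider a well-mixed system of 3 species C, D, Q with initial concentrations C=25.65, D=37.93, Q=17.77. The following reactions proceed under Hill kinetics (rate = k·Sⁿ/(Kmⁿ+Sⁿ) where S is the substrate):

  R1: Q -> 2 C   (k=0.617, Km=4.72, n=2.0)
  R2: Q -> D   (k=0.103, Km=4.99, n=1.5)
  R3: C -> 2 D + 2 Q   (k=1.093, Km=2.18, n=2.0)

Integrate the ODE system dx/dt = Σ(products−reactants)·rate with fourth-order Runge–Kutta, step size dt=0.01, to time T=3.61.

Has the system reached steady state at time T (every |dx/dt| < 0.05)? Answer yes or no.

Steady state at T: no

RK4 with dt=0.01: 361 steps to T=3.61. Trajectory (selected grid times):
t=0.00: C=25.65 D=37.93 Q=17.77
t=0.40: C=25.68 D=38.83 Q=18.37
t=0.80: C=25.71 D=39.74 Q=18.97
t=1.20: C=25.74 D=40.64 Q=19.57
t=1.60: C=25.77 D=41.55 Q=20.17
t=2.01: C=25.81 D=42.48 Q=20.78
t=2.41: C=25.84 D=43.38 Q=21.38
t=2.81: C=25.88 D=44.29 Q=21.97
t=3.21: C=25.92 D=45.19 Q=22.57
t=3.61: C=25.96 D=46.10 Q=23.16
Rates at T: R1=0.5924, R2=0.0936, R3=1.0853
dx/dt at T (Σ net stoichiometry × rate): C=+0.0994, D=+2.2643, Q=+1.4847
Largest |dx/dt| is |+2.2643| (D) ≥ 0.05 → not steady.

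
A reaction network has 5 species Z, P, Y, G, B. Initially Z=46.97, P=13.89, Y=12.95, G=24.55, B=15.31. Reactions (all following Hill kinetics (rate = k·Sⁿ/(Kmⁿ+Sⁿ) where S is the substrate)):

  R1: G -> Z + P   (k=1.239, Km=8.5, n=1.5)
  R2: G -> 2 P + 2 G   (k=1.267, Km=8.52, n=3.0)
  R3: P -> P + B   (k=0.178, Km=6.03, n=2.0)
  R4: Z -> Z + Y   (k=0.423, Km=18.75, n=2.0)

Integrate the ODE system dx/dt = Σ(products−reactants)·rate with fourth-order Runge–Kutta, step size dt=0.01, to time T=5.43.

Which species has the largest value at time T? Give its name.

RK4 with dt=0.01: 543 steps to T=5.43. Trajectory (selected grid times):
t=0.00: Z=46.97 P=13.89 Y=12.95 G=24.55 B=15.31
t=0.60: Z=47.59 P=15.97 Y=13.17 G=24.66 B=15.40
t=1.21: Z=48.22 P=18.08 Y=13.39 G=24.78 B=15.50
t=1.81: Z=48.84 P=20.16 Y=13.61 G=24.89 B=15.60
t=2.41: Z=49.46 P=22.24 Y=13.84 G=25.00 B=15.69
t=3.02: Z=50.09 P=24.36 Y=14.06 G=25.11 B=15.80
t=3.62: Z=50.71 P=26.45 Y=14.28 G=25.22 B=15.90
t=4.22: Z=51.33 P=28.53 Y=14.51 G=25.33 B=16.00
t=4.83: Z=51.96 P=30.66 Y=14.74 G=25.44 B=16.10
t=5.43: Z=52.59 P=32.75 Y=14.96 G=25.55 B=16.21
At T=5.43: Z=52.59 P=32.75 Y=14.96 G=25.55 B=16.21; the largest is Z.

Dominant species at T: Z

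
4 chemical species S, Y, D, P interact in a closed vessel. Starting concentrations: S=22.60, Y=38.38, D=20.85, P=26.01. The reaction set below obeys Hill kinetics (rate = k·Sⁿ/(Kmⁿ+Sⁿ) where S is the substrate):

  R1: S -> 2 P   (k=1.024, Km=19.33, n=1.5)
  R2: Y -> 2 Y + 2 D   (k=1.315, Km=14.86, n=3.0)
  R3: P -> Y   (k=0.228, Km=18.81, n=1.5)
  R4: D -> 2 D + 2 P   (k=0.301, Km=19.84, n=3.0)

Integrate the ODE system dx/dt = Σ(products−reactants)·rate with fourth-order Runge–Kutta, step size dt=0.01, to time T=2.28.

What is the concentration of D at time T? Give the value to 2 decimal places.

D at T = 26.99

RK4 with dt=0.01: 228 steps to T=2.28. Trajectory (selected grid times):
t=0.00: S=22.60 Y=38.38 D=20.85 P=26.01
t=0.25: S=22.46 Y=38.73 D=21.51 P=26.34
t=0.51: S=22.31 Y=39.09 D=22.21 P=26.69
t=0.76: S=22.17 Y=39.44 D=22.87 P=27.03
t=1.01: S=22.03 Y=39.78 D=23.54 P=27.36
t=1.27: S=21.88 Y=40.15 D=24.25 P=27.72
t=1.52: S=21.74 Y=40.50 D=24.92 P=28.06
t=1.77: S=21.60 Y=40.85 D=25.60 P=28.40
t=2.03: S=21.46 Y=41.21 D=26.31 P=28.76
t=2.28: S=21.32 Y=41.56 D=26.99 P=29.10
Read off D at T=2.28: 26.99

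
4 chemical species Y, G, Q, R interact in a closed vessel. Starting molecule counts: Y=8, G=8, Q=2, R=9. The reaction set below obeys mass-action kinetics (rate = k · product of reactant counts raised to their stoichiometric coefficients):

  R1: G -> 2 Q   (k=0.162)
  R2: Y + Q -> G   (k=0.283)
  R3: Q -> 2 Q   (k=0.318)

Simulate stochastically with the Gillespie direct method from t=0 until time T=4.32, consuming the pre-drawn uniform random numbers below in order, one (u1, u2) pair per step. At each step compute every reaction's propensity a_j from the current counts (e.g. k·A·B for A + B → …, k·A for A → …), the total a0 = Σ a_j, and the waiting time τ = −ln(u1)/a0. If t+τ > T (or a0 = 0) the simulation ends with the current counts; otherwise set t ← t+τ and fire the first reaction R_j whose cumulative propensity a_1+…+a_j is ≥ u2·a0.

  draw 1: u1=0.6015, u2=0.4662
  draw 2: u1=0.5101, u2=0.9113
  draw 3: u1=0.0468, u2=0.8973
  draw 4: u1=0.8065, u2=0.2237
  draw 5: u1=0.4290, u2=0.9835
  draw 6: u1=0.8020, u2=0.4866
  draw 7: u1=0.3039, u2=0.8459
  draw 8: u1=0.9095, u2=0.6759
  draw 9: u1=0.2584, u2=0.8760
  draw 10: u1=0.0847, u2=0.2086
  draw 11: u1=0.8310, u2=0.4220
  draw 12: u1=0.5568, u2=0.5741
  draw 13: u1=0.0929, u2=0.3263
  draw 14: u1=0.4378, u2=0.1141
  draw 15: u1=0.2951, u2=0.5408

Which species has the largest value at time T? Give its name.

t=0.000: Y=8 G=8 Q=2 R=9
Draw 1: a1=1.296, a2=4.528, a3=0.636, a0=6.460; τ=−ln(0.6015)/6.460=0.079 → t=0.079; u2·a0=0.4662·6.460=3.012; a1=1.296 < 3.012 ≤ a1+a2=5.824 → R2 fires; Y=7 G=9 Q=1 R=9
Draw 2: a1=1.458, a2=1.981, a3=0.318, a0=3.757; τ=−ln(0.5101)/3.757=0.179 → t=0.258; u2·a0=0.9113·3.757=3.424; a1=1.458 < 3.424 ≤ a1+a2=3.439 → R2 fires; Y=6 G=10 Q=0 R=9
Draw 3: a1=1.620, a2=0.000, a3=0.000, a0=1.620; τ=−ln(0.0468)/1.620=1.890 → t=2.148; u2·a0=0.8973·1.620=1.454 ≤ a1=1.620 → R1 fires; Y=6 G=9 Q=2 R=9
Draw 4: a1=1.458, a2=3.396, a3=0.636, a0=5.490; τ=−ln(0.8065)/5.490=0.039 → t=2.187; u2·a0=0.2237·5.490=1.228 ≤ a1=1.458 → R1 fires; Y=6 G=8 Q=4 R=9
Draw 5: a1=1.296, a2=6.792, a3=1.272, a0=9.360; τ=−ln(0.4290)/9.360=0.090 → t=2.277; u2·a0=0.9835·9.360=9.206; a1+a2=8.088 < 9.206 ≤ a1+…+a3=9.360 → R3 fires; Y=6 G=8 Q=5 R=9
Draw 6: a1=1.296, a2=8.490, a3=1.590, a0=11.376; τ=−ln(0.8020)/11.376=0.019 → t=2.297; u2·a0=0.4866·11.376=5.536; a1=1.296 < 5.536 ≤ a1+a2=9.786 → R2 fires; Y=5 G=9 Q=4 R=9
Draw 7: a1=1.458, a2=5.660, a3=1.272, a0=8.390; τ=−ln(0.3039)/8.390=0.142 → t=2.439; u2·a0=0.8459·8.390=7.097; a1=1.458 < 7.097 ≤ a1+a2=7.118 → R2 fires; Y=4 G=10 Q=3 R=9
Draw 8: a1=1.620, a2=3.396, a3=0.954, a0=5.970; τ=−ln(0.9095)/5.970=0.016 → t=2.455; u2·a0=0.6759·5.970=4.035; a1=1.620 < 4.035 ≤ a1+a2=5.016 → R2 fires; Y=3 G=11 Q=2 R=9
Draw 9: a1=1.782, a2=1.698, a3=0.636, a0=4.116; τ=−ln(0.2584)/4.116=0.329 → t=2.784; u2·a0=0.8760·4.116=3.606; a1+a2=3.480 < 3.606 ≤ a1+…+a3=4.116 → R3 fires; Y=3 G=11 Q=3 R=9
Draw 10: a1=1.782, a2=2.547, a3=0.954, a0=5.283; τ=−ln(0.0847)/5.283=0.467 → t=3.251; u2·a0=0.2086·5.283=1.102 ≤ a1=1.782 → R1 fires; Y=3 G=10 Q=5 R=9
Draw 11: a1=1.620, a2=4.245, a3=1.590, a0=7.455; τ=−ln(0.8310)/7.455=0.025 → t=3.276; u2·a0=0.4220·7.455=3.146; a1=1.620 < 3.146 ≤ a1+a2=5.865 → R2 fires; Y=2 G=11 Q=4 R=9
Draw 12: a1=1.782, a2=2.264, a3=1.272, a0=5.318; τ=−ln(0.5568)/5.318=0.110 → t=3.386; u2·a0=0.5741·5.318=3.053; a1=1.782 < 3.053 ≤ a1+a2=4.046 → R2 fires; Y=1 G=12 Q=3 R=9
Draw 13: a1=1.944, a2=0.849, a3=0.954, a0=3.747; τ=−ln(0.0929)/3.747=0.634 → t=4.020; u2·a0=0.3263·3.747=1.223 ≤ a1=1.944 → R1 fires; Y=1 G=11 Q=5 R=9
Draw 14: a1=1.782, a2=1.415, a3=1.590, a0=4.787; τ=−ln(0.4378)/4.787=0.173 → t=4.192; u2·a0=0.1141·4.787=0.546 ≤ a1=1.782 → R1 fires; Y=1 G=10 Q=7 R=9
Draw 15: a1=1.620, a2=1.981, a3=2.226, a0=5.827; τ=−ln(0.2951)/5.827=0.209 → t=4.402 > T=4.32: stop.
At T=4.32: Y=1 G=10 Q=7 R=9; the largest is G.

Dominant species at T: G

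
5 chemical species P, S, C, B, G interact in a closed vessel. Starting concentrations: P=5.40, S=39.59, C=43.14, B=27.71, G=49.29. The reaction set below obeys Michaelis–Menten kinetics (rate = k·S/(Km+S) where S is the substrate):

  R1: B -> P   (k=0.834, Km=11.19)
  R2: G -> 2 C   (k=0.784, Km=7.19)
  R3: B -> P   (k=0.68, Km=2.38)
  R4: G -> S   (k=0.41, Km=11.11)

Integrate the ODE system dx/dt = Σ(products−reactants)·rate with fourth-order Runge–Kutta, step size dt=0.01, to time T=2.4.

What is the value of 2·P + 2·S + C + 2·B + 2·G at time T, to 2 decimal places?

Value at T = 287.12

Check how each reaction changes W = 2·P + 2·S + C + 2·B + 2·G (weight of products minus weight of reactants):
R1: B -> P: (2·1) − (2·1) = 2 − 2 = 0
R2: G -> 2 C: (1·2) − (2·1) = 2 − 2 = 0
R3: B -> P: (2·1) − (2·1) = 2 − 2 = 0
R4: G -> S: (2·1) − (2·1) = 2 − 2 = 0
Every reaction leaves W unchanged, so W is conserved and no simulation is needed: W(T) = W(0) = 2·5.40 + 2·39.59 + 43.14 + 2·27.71 + 2·49.29 = 287.12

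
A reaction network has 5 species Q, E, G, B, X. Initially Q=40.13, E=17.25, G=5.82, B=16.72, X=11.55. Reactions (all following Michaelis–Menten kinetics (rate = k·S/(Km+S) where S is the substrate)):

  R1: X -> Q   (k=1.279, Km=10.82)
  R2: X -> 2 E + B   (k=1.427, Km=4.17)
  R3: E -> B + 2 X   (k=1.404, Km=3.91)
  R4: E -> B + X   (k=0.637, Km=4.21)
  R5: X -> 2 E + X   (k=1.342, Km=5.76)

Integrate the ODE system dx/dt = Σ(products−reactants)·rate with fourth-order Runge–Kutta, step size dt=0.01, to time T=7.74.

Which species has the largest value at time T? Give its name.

Dominant species at T: Q

RK4 with dt=0.01: 774 steps to T=7.74. Trajectory (selected grid times):
t=0.00: Q=40.13 E=17.25 G=5.82 B=16.72 X=11.55
t=0.86: Q=40.71 E=19.19 G=5.82 B=19.07 X=12.49
t=1.72: Q=41.31 E=21.18 G=5.82 B=21.46 X=13.44
t=2.58: Q=41.93 E=23.22 G=5.82 B=23.89 X=14.39
t=3.44: Q=42.56 E=25.29 G=5.82 B=26.36 X=15.34
t=4.30: Q=43.22 E=27.40 G=5.82 B=28.85 X=16.29
t=5.16: Q=43.89 E=29.55 G=5.82 B=31.38 X=17.24
t=6.02: Q=44.57 E=31.72 G=5.82 B=33.92 X=18.19
t=6.88: Q=45.26 E=33.93 G=5.82 B=36.49 X=19.13
t=7.74: Q=45.97 E=36.16 G=5.82 B=39.08 X=20.07
At T=7.74: Q=45.97 E=36.16 G=5.82 B=39.08 X=20.07; the largest is Q.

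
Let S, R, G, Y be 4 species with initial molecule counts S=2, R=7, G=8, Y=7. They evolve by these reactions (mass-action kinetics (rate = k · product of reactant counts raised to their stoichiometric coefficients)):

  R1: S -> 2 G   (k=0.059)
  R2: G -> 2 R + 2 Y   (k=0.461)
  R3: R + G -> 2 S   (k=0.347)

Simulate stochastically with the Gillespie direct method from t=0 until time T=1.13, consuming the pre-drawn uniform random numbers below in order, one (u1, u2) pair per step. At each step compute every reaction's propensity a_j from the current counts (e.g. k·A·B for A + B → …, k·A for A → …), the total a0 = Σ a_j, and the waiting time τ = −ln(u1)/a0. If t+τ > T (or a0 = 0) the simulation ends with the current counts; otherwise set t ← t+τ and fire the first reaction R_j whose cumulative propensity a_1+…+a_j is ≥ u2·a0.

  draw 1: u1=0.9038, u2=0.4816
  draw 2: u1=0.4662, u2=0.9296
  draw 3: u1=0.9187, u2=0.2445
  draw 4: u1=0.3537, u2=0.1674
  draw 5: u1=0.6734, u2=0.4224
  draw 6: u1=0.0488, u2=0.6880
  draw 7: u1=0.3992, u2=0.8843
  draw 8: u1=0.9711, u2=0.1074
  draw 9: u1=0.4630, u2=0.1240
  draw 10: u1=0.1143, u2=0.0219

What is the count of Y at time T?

Y at T = 9

t=0.000: S=2 R=7 G=8 Y=7
Draw 1: a1=0.118, a2=3.688, a3=19.432, a0=23.238; τ=−ln(0.9038)/23.238=0.004 → t=0.004; u2·a0=0.4816·23.238=11.191; a1+a2=3.806 < 11.191 ≤ a1+…+a3=23.238 → R3 fires; S=4 R=6 G=7 Y=7
Draw 2: a1=0.236, a2=3.227, a3=14.574, a0=18.037; τ=−ln(0.4662)/18.037=0.042 → t=0.047; u2·a0=0.9296·18.037=16.767; a1+a2=3.463 < 16.767 ≤ a1+…+a3=18.037 → R3 fires; S=6 R=5 G=6 Y=7
Draw 3: a1=0.354, a2=2.766, a3=10.410, a0=13.530; τ=−ln(0.9187)/13.530=0.006 → t=0.053; u2·a0=0.2445·13.530=3.308; a1+a2=3.120 < 3.308 ≤ a1+…+a3=13.530 → R3 fires; S=8 R=4 G=5 Y=7
Draw 4: a1=0.472, a2=2.305, a3=6.940, a0=9.717; τ=−ln(0.3537)/9.717=0.107 → t=0.160; u2·a0=0.1674·9.717=1.627; a1=0.472 < 1.627 ≤ a1+a2=2.777 → R2 fires; S=8 R=6 G=4 Y=9
Draw 5: a1=0.472, a2=1.844, a3=8.328, a0=10.644; τ=−ln(0.6734)/10.644=0.037 → t=0.197; u2·a0=0.4224·10.644=4.496; a1+a2=2.316 < 4.496 ≤ a1+…+a3=10.644 → R3 fires; S=10 R=5 G=3 Y=9
Draw 6: a1=0.590, a2=1.383, a3=5.205, a0=7.178; τ=−ln(0.0488)/7.178=0.421 → t=0.618; u2·a0=0.6880·7.178=4.938; a1+a2=1.973 < 4.938 ≤ a1+…+a3=7.178 → R3 fires; S=12 R=4 G=2 Y=9
Draw 7: a1=0.708, a2=0.922, a3=2.776, a0=4.406; τ=−ln(0.3992)/4.406=0.208 → t=0.826; u2·a0=0.8843·4.406=3.896; a1+a2=1.630 < 3.896 ≤ a1+…+a3=4.406 → R3 fires; S=14 R=3 G=1 Y=9
Draw 8: a1=0.826, a2=0.461, a3=1.041, a0=2.328; τ=−ln(0.9711)/2.328=0.013 → t=0.839; u2·a0=0.1074·2.328=0.250 ≤ a1=0.826 → R1 fires; S=13 R=3 G=3 Y=9
Draw 9: a1=0.767, a2=1.383, a3=3.123, a0=5.273; τ=−ln(0.4630)/5.273=0.146 → t=0.985; u2·a0=0.1240·5.273=0.654 ≤ a1=0.767 → R1 fires; S=12 R=3 G=5 Y=9
Draw 10: a1=0.708, a2=2.305, a3=5.205, a0=8.218; τ=−ln(0.1143)/8.218=0.264 → t=1.249 > T=1.13: stop.
Read off Y at T=1.13: 9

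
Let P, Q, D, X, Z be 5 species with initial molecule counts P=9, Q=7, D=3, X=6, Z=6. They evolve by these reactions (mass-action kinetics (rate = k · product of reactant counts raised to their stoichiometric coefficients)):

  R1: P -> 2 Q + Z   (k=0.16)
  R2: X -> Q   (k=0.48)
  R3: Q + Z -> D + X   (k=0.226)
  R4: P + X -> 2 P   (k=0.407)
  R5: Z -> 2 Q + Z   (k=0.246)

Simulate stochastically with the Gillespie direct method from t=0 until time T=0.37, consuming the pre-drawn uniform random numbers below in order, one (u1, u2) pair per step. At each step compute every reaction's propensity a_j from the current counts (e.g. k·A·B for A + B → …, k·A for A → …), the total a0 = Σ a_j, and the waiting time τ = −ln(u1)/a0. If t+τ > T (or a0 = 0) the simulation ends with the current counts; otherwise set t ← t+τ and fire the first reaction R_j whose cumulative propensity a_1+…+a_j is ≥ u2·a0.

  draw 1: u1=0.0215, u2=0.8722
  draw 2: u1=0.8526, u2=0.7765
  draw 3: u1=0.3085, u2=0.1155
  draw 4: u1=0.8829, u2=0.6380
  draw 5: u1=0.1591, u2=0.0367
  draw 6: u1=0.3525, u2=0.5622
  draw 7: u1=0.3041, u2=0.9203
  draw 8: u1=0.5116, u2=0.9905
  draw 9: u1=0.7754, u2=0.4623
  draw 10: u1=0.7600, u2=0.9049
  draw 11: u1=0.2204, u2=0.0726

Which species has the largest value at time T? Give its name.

t=0.000: P=9 Q=7 D=3 X=6 Z=6
Draw 1: a1=1.440, a2=2.880, a3=9.492, a4=21.978, a5=1.476, a0=37.266; τ=−ln(0.0215)/37.266=0.103 → t=0.103; u2·a0=0.8722·37.266=32.503; a1+…+a3=13.812 < 32.503 ≤ a1+…+a4=35.790 → R4 fires; P=10 Q=7 D=3 X=5 Z=6
Draw 2: a1=1.600, a2=2.400, a3=9.492, a4=20.350, a5=1.476, a0=35.318; τ=−ln(0.8526)/35.318=0.005 → t=0.108; u2·a0=0.7765·35.318=27.424; a1+…+a3=13.492 < 27.424 ≤ a1+…+a4=33.842 → R4 fires; P=11 Q=7 D=3 X=4 Z=6
Draw 3: a1=1.760, a2=1.920, a3=9.492, a4=17.908, a5=1.476, a0=32.556; τ=−ln(0.3085)/32.556=0.036 → t=0.144; u2·a0=0.1155·32.556=3.760; a1+a2=3.680 < 3.760 ≤ a1+…+a3=13.172 → R3 fires; P=11 Q=6 D=4 X=5 Z=5
Draw 4: a1=1.760, a2=2.400, a3=6.780, a4=22.385, a5=1.230, a0=34.555; τ=−ln(0.8829)/34.555=0.004 → t=0.147; u2·a0=0.6380·34.555=22.046; a1+…+a3=10.940 < 22.046 ≤ a1+…+a4=33.325 → R4 fires; P=12 Q=6 D=4 X=4 Z=5
Draw 5: a1=1.920, a2=1.920, a3=6.780, a4=19.536, a5=1.230, a0=31.386; τ=−ln(0.1591)/31.386=0.059 → t=0.206; u2·a0=0.0367·31.386=1.152 ≤ a1=1.920 → R1 fires; P=11 Q=8 D=4 X=4 Z=6
Draw 6: a1=1.760, a2=1.920, a3=10.848, a4=17.908, a5=1.476, a0=33.912; τ=−ln(0.3525)/33.912=0.031 → t=0.237; u2·a0=0.5622·33.912=19.065; a1+…+a3=14.528 < 19.065 ≤ a1+…+a4=32.436 → R4 fires; P=12 Q=8 D=4 X=3 Z=6
Draw 7: a1=1.920, a2=1.440, a3=10.848, a4=14.652, a5=1.476, a0=30.336; τ=−ln(0.3041)/30.336=0.039 → t=0.276; u2·a0=0.9203·30.336=27.918; a1+…+a3=14.208 < 27.918 ≤ a1+…+a4=28.860 → R4 fires; P=13 Q=8 D=4 X=2 Z=6
Draw 8: a1=2.080, a2=0.960, a3=10.848, a4=10.582, a5=1.476, a0=25.946; τ=−ln(0.5116)/25.946=0.026 → t=0.302; u2·a0=0.9905·25.946=25.700; a1+…+a4=24.470 < 25.700 ≤ a1+…+a5=25.946 → R5 fires; P=13 Q=10 D=4 X=2 Z=6
Draw 9: a1=2.080, a2=0.960, a3=13.560, a4=10.582, a5=1.476, a0=28.658; τ=−ln(0.7754)/28.658=0.009 → t=0.311; u2·a0=0.4623·28.658=13.249; a1+a2=3.040 < 13.249 ≤ a1+…+a3=16.600 → R3 fires; P=13 Q=9 D=5 X=3 Z=5
Draw 10: a1=2.080, a2=1.440, a3=10.170, a4=15.873, a5=1.230, a0=30.793; τ=−ln(0.7600)/30.793=0.009 → t=0.319; u2·a0=0.9049·30.793=27.865; a1+…+a3=13.690 < 27.865 ≤ a1+…+a4=29.563 → R4 fires; P=14 Q=9 D=5 X=2 Z=5
Draw 11: a1=2.240, a2=0.960, a3=10.170, a4=11.396, a5=1.230, a0=25.996; τ=−ln(0.2204)/25.996=0.058 → t=0.378 > T=0.37: stop.
At T=0.37: P=14 Q=9 D=5 X=2 Z=5; the largest is P.

Dominant species at T: P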